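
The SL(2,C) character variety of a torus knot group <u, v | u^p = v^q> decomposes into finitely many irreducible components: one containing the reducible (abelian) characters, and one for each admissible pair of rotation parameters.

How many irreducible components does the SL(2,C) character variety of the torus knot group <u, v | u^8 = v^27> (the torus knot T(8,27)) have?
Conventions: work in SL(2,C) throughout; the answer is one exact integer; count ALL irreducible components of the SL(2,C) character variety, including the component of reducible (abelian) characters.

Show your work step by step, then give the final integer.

Gamma = < u, v | u^8 = v^27 > (torus knot T(8,27)); the central element u^8 = v^27 acts as +I or -I in any irreducible SL(2,C) representation.
On an irreducible component, tr(u) is locked at 2*cos(pi*alpha/8) for some alpha in 1..7, and tr(v) at 2*cos(pi*beta/27) for some beta in 1..26.
u^8 = (-1)^alpha I and v^27 = (-1)^beta I must agree, so alpha and beta have equal parity.
count pairs: odd alpha (4 choices) x odd beta (13), plus even alpha (3) x even beta (13): 4*13 + 3*13 = 91.
Total: 91 irreducible-character components + 1 reducible (abelian) component = 92.

92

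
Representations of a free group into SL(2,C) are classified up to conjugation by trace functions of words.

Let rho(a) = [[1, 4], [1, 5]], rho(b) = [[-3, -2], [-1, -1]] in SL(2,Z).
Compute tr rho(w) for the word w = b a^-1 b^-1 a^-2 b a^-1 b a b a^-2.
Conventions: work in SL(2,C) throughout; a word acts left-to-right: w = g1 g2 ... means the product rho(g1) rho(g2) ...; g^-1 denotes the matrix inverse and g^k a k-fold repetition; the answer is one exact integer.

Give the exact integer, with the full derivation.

rho(b) = [[-3, -2], [-1, -1]]
... * rho(a^-1) = [[5, -4], [-1, 1]]  ->  [[-13, 10], [-4, 3]]
... * rho(b^-1) = [[-1, 2], [1, -3]]  ->  [[23, -56], [7, -17]]
... * rho(a^-1) = [[5, -4], [-1, 1]]  ->  [[171, -148], [52, -45]]
... * rho(a^-1) = [[5, -4], [-1, 1]]  ->  [[1003, -832], [305, -253]]
... * rho(b) = [[-3, -2], [-1, -1]]  ->  [[-2177, -1174], [-662, -357]]
... * rho(a^-1) = [[5, -4], [-1, 1]]  ->  [[-9711, 7534], [-2953, 2291]]
... * rho(b) = [[-3, -2], [-1, -1]]  ->  [[21599, 11888], [6568, 3615]]
... * rho(a) = [[1, 4], [1, 5]]  ->  [[33487, 145836], [10183, 44347]]
... * rho(b) = [[-3, -2], [-1, -1]]  ->  [[-246297, -212810], [-74896, -64713]]
... * rho(a^-1) = [[5, -4], [-1, 1]]  ->  [[-1018675, 772378], [-309767, 234871]]
... * rho(a^-1) = [[5, -4], [-1, 1]]  ->  [[-5865753, 4847078], [-1783706, 1473939]]
tr = -5865753 + 1473939 = -4391814

-4391814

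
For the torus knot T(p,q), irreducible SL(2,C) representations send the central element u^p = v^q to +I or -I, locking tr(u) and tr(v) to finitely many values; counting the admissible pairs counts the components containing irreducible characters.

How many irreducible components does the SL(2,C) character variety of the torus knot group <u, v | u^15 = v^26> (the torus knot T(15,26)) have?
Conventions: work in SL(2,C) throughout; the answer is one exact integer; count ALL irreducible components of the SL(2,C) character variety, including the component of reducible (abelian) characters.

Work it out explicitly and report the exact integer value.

In the torus knot group T(15,26), u^15 = v^26 is central, so an irreducible representation sends it to +I or -I (Schur).
On an irreducible component, tr(u) is locked at 2*cos(pi*alpha/15) for some alpha in 1..14, and tr(v) at 2*cos(pi*beta/26) for some beta in 1..25.
u^15 = (-1)^alpha I and v^26 = (-1)^beta I must agree, so alpha and beta have equal parity.
Counting: 7 odd alphas x 13 odd betas + 7 even alphas x 12 even betas = 91 + 84 = 175.
Total: 175 irreducible-character components + 1 reducible (abelian) component = 176.

176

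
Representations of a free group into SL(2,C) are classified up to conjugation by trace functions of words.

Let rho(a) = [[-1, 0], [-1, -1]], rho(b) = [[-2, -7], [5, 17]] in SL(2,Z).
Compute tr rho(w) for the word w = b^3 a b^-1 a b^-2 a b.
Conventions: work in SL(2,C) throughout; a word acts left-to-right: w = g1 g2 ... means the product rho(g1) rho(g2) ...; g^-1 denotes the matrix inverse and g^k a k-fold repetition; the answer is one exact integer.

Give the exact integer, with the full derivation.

rho(b) = [[-2, -7], [5, 17]]
... * rho(b) = [[-2, -7], [5, 17]]  ->  [[-31, -105], [75, 254]]
... * rho(b) = [[-2, -7], [5, 17]]  ->  [[-463, -1568], [1120, 3793]]
... * rho(a) = [[-1, 0], [-1, -1]]  ->  [[2031, 1568], [-4913, -3793]]
... * rho(b^-1) = [[17, 7], [-5, -2]]  ->  [[26687, 11081], [-64556, -26805]]
... * rho(a) = [[-1, 0], [-1, -1]]  ->  [[-37768, -11081], [91361, 26805]]
... * rho(b^-1) = [[17, 7], [-5, -2]]  ->  [[-586651, -242214], [1419112, 585917]]
... * rho(b^-1) = [[17, 7], [-5, -2]]  ->  [[-8761997, -3622129], [21195319, 8761950]]
... * rho(a) = [[-1, 0], [-1, -1]]  ->  [[12384126, 3622129], [-29957269, -8761950]]
... * rho(b) = [[-2, -7], [5, 17]]  ->  [[-6657607, -25112689], [16104788, 60747733]]
tr = -6657607 + 60747733 = 54090126

54090126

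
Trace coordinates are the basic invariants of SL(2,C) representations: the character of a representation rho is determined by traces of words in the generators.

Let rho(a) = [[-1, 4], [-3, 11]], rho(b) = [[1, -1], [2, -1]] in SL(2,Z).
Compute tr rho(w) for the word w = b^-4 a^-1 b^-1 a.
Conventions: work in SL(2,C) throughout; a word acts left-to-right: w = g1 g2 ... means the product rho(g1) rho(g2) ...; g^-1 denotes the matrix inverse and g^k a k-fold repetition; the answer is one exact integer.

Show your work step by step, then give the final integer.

0

rho(b^-1) = [[-1, 1], [-2, 1]]
... * rho(b^-1) = [[-1, 1], [-2, 1]]  ->  [[-1, 0], [0, -1]]
... * rho(b^-1) = [[-1, 1], [-2, 1]]  ->  [[1, -1], [2, -1]]
... * rho(b^-1) = [[-1, 1], [-2, 1]]  ->  [[1, 0], [0, 1]]
... * rho(a^-1) = [[11, -4], [3, -1]]  ->  [[11, -4], [3, -1]]
... * rho(b^-1) = [[-1, 1], [-2, 1]]  ->  [[-3, 7], [-1, 2]]
... * rho(a) = [[-1, 4], [-3, 11]]  ->  [[-18, 65], [-5, 18]]
tr = -18 + 18 = 0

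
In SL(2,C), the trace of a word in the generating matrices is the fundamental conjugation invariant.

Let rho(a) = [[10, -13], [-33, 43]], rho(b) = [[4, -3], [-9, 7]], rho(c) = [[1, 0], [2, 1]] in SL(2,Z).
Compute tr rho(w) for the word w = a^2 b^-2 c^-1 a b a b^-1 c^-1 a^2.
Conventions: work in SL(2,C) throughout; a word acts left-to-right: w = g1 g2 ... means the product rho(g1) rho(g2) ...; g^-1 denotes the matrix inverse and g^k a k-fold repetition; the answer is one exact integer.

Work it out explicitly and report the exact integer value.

rho(a) = [[10, -13], [-33, 43]]
... * rho(a) = [[10, -13], [-33, 43]]  ->  [[529, -689], [-1749, 2278]]
... * rho(b^-1) = [[7, 3], [9, 4]]  ->  [[-2498, -1169], [8259, 3865]]
... * rho(b^-1) = [[7, 3], [9, 4]]  ->  [[-28007, -12170], [92598, 40237]]
... * rho(c^-1) = [[1, 0], [-2, 1]]  ->  [[-3667, -12170], [12124, 40237]]
... * rho(a) = [[10, -13], [-33, 43]]  ->  [[364940, -475639], [-1206581, 1572579]]
... * rho(b) = [[4, -3], [-9, 7]]  ->  [[5740511, -4424293], [-18979535, 14627796]]
... * rho(a) = [[10, -13], [-33, 43]]  ->  [[203406779, -264871242], [-672512618, 875729183]]
... * rho(b^-1) = [[7, 3], [9, 4]]  ->  [[-959993725, -449264631], [3173974321, 1485378878]]
... * rho(c^-1) = [[1, 0], [-2, 1]]  ->  [[-61464463, -449264631], [203216565, 1485378878]]
... * rho(a) = [[10, -13], [-33, 43]]  ->  [[14211088193, -18519341114], [-46985337324, 61229476409]]
... * rho(a) = [[10, -13], [-33, 43]]  ->  [[753249138692, -981075814411], [-2490426094737, 3243676870799]]
tr = 753249138692 + 3243676870799 = 3996926009491

3996926009491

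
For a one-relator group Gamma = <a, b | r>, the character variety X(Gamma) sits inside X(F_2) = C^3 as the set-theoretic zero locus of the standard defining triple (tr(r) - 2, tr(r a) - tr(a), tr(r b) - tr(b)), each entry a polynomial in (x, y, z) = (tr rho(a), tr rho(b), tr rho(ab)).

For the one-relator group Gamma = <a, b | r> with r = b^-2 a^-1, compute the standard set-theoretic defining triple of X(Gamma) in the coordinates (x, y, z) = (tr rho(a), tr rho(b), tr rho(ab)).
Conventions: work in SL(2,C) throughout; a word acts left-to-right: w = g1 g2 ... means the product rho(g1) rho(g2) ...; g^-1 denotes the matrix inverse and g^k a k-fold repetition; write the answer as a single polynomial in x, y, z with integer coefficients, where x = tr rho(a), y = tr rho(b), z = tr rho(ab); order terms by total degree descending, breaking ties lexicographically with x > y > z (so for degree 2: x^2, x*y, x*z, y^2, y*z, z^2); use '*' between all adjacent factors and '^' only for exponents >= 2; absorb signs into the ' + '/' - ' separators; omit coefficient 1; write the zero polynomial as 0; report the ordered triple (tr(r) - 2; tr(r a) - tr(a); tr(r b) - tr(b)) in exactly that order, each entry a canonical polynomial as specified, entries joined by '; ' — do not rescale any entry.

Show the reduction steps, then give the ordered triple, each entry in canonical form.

y*z - x - 2; y^2 - x - 2; -y + z

use: trace(a^-1) = trace(a) = x
use: trace(a^-1 b) = trace(b) trace(a) - trace(b a) = x*y - z
trace(a^-1 b^-1) = trace(a^-1) trace(b) - trace(a^-1 b) = z
trace(b^-2 a^-1) = trace(a^-1 b^-1) trace(b) - trace(a^-1) = y*z - x
apply: trace(b^-2) = trace(b^-1) trace(b) - trace(1) = y^2 - 2
assemble the triple (trace(r) - 2; trace(r a) - x; trace(r b) - y)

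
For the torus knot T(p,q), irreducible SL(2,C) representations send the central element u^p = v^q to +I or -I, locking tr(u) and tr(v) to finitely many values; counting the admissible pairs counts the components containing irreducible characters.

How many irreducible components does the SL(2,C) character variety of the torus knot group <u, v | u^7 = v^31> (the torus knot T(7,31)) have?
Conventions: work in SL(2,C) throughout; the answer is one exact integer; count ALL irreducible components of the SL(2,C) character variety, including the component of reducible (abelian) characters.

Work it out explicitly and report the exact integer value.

Gamma = < u, v | u^7 = v^31 > (torus knot T(7,31)); the central element u^7 = v^31 acts as +I or -I in any irreducible SL(2,C) representation.
On an irreducible component, tr(u) is locked at 2*cos(pi*alpha/7) for some alpha in 1..6, and tr(v) at 2*cos(pi*beta/31) for some beta in 1..30.
u^7 = (-1)^alpha I and v^31 = (-1)^beta I must agree, so alpha and beta have equal parity.
count pairs: odd alpha (3 choices) x odd beta (15), plus even alpha (3) x even beta (15): 3*15 + 3*15 = 90.
That is 90 components of irreducible characters, and with the reducible (abelian) component the total is 91.

91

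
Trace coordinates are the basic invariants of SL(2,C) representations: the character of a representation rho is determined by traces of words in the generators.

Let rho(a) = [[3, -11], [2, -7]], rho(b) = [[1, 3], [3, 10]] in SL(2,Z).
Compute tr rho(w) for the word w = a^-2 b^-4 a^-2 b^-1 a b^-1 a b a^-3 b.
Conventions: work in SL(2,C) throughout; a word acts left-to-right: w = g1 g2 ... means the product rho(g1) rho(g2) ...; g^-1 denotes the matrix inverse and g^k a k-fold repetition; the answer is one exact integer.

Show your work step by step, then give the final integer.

rho(a^-1) = [[-7, 11], [-2, 3]]
... * rho(a^-1) = [[-7, 11], [-2, 3]]  ->  [[27, -44], [8, -13]]
... * rho(b^-1) = [[10, -3], [-3, 1]]  ->  [[402, -125], [119, -37]]
... * rho(b^-1) = [[10, -3], [-3, 1]]  ->  [[4395, -1331], [1301, -394]]
... * rho(b^-1) = [[10, -3], [-3, 1]]  ->  [[47943, -14516], [14192, -4297]]
... * rho(b^-1) = [[10, -3], [-3, 1]]  ->  [[522978, -158345], [154811, -46873]]
... * rho(a^-1) = [[-7, 11], [-2, 3]]  ->  [[-3344156, 5277723], [-989931, 1562302]]
... * rho(a^-1) = [[-7, 11], [-2, 3]]  ->  [[12853646, -20952547], [3804913, -6202335]]
... * rho(b^-1) = [[10, -3], [-3, 1]]  ->  [[191394101, -59513485], [56656135, -17617074]]
... * rho(a) = [[3, -11], [2, -7]]  ->  [[455155333, -1688740716], [134734257, -499897967]]
... * rho(b^-1) = [[10, -3], [-3, 1]]  ->  [[9617775478, -3054206715], [2847036471, -904100738]]
... * rho(a) = [[3, -11], [2, -7]]  ->  [[22744913004, -84416083253], [6732907937, -24988696015]]
... * rho(b) = [[1, 3], [3, 10]]  ->  [[-230503336755, -775926093518], [-68233180108, -229688236339]]
... * rho(a^-1) = [[-7, 11], [-2, 3]]  ->  [[3165375544321, -4863314984859], [937008733434, -1439629690205]]
... * rho(a^-1) = [[-7, 11], [-2, 3]]  ->  [[-12430998840529, 20229186032954], [-3679801753628, 5988206997159]]
... * rho(a^-1) = [[-7, 11], [-2, 3]]  ->  [[46558619817795, -76053429146957], [13782198281078, -22513198298431]]
... * rho(b) = [[1, 3], [3, 10]]  ->  [[-181601667623076, -620858432016185], [-53757396614215, -183785388141076]]
tr = -181601667623076 + -183785388141076 = -365387055764152

-365387055764152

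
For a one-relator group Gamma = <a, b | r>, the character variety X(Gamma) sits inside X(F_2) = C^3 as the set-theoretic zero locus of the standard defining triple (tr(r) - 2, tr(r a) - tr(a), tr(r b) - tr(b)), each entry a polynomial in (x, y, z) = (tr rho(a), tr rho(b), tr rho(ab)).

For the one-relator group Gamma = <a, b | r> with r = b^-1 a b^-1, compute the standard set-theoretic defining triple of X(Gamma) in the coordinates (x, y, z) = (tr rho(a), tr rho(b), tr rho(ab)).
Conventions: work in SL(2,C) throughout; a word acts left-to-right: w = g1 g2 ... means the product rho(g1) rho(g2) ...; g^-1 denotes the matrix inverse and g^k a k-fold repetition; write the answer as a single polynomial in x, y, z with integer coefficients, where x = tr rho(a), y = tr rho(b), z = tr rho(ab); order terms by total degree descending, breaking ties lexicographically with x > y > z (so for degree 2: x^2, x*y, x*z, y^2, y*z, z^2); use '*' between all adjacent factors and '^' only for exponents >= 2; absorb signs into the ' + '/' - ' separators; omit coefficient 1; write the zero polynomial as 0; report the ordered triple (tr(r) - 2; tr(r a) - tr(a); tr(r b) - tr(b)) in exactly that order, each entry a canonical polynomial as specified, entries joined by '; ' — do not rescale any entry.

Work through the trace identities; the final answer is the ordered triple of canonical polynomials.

trace(b^-1 a) = trace(a) * trace(b) - trace(a b) = x*y - z
trace(b^-1 a b^-1) = trace(b^-1 a) * trace(b) - trace(b^-1 a b) = x*y^2 - y*z - x
trace(a^2) = trace(a) * trace(a) - trace(1)   [square of a] = x^2 - 2
trace(a^2 b) = trace(a) * trace(b a) - trace(b)   [square of a] = x*z - y
trace(a b^-1 a) = trace(a^2) * trace(b) - trace(a^2 b)   [inverse elimination on b] = x^2*y - x*z - y
trace(a b a b) = trace(b a) * trace(b a) - trace(1)   [split at a repeated b] = z^2 - 2
trace(a b^-1 a b) = trace(a b a) * trace(b) - trace(a b a b)   [inverse elimination on b] = x*y*z - y^2 - z^2 + 2
trace(b^-1 a b^-1 a) = trace(a b^-1 a) * trace(b) - trace(a b^-1 a b)   [inverse elimination on b] = x^2*y^2 - 2*x*y*z + z^2 - 2
assemble the triple (trace(r) - 2; trace(r a) - x; trace(r b) - y)

x*y^2 - y*z - x - 2; x^2*y^2 - 2*x*y*z + z^2 - x - 2; x*y - y - z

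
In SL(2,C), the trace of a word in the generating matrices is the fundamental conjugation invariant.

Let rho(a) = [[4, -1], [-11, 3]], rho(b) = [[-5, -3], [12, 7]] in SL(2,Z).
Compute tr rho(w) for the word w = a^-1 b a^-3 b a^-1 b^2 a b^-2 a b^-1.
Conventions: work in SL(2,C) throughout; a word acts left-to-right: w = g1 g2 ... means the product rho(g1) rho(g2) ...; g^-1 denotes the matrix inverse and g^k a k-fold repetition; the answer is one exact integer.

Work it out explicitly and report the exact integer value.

-33051548

rho(a^-1) = [[3, 1], [11, 4]]
... * rho(b) = [[-5, -3], [12, 7]]  ->  [[-3, -2], [-7, -5]]
... * rho(a^-1) = [[3, 1], [11, 4]]  ->  [[-31, -11], [-76, -27]]
... * rho(a^-1) = [[3, 1], [11, 4]]  ->  [[-214, -75], [-525, -184]]
... * rho(a^-1) = [[3, 1], [11, 4]]  ->  [[-1467, -514], [-3599, -1261]]
... * rho(b) = [[-5, -3], [12, 7]]  ->  [[1167, 803], [2863, 1970]]
... * rho(a^-1) = [[3, 1], [11, 4]]  ->  [[12334, 4379], [30259, 10743]]
... * rho(b) = [[-5, -3], [12, 7]]  ->  [[-9122, -6349], [-22379, -15576]]
... * rho(b) = [[-5, -3], [12, 7]]  ->  [[-30578, -17077], [-75017, -41895]]
... * rho(a) = [[4, -1], [-11, 3]]  ->  [[65535, -20653], [160777, -50668]]
... * rho(b^-1) = [[7, 3], [-12, -5]]  ->  [[706581, 299870], [1733455, 735671]]
... * rho(b^-1) = [[7, 3], [-12, -5]]  ->  [[1347627, 620393], [3306133, 1522010]]
... * rho(a) = [[4, -1], [-11, 3]]  ->  [[-1433815, 513552], [-3517578, 1259897]]
... * rho(b^-1) = [[7, 3], [-12, -5]]  ->  [[-16199329, -6869205], [-39741810, -16852219]]
tr = -16199329 + -16852219 = -33051548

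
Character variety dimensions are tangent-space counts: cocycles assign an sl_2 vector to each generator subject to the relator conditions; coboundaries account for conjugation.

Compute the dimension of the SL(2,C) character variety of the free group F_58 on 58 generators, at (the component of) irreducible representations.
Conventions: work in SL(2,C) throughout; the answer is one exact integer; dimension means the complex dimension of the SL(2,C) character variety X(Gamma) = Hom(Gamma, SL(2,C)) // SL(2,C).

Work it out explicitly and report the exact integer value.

171

Gamma = F_58 has 58 generators and no relators.
A cocycle picks one sl_2 vector per generator freely, giving dim Z^1 = 3*58 = 174.
Irreducibility makes the coboundary map sl_2 -> Z^1 injective (trivial centralizer), so dim B^1 = 3.
Therefore dim X = 174 - 3 = 171.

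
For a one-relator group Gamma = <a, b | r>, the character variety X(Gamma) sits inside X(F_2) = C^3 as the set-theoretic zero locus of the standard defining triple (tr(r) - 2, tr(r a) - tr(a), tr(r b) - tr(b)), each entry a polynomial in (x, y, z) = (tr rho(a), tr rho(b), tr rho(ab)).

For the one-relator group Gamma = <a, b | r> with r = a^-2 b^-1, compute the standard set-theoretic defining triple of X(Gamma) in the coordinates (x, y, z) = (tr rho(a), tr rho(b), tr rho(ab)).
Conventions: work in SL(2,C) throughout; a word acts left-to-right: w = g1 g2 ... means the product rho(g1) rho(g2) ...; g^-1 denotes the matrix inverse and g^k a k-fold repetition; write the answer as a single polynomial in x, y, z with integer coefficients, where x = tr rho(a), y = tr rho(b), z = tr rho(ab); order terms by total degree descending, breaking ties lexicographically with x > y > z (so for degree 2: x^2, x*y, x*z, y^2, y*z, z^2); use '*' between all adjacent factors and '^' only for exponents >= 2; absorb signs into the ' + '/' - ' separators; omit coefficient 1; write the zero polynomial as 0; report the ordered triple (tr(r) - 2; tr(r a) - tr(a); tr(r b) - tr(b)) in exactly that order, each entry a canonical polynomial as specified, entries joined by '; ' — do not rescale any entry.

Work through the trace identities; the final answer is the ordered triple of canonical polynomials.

x*z - y - 2; -x + z; x^2 - y - 2

and trace(a^-1) = trace(a) = x
next, trace(a^-2) = trace(a^-1)*trace(a) - trace(1) = x^2 - 2
and trace(b a^-1) = trace(b)*trace(a) - trace(b a) = x*y - z
and trace(a^-2 b) = trace(b a^-1)*trace(a) - trace(b) = x^2*y - x*z - y
next, trace(a^-2 b^-1) = trace(a^-2)*trace(b) - trace(a^-2 b) = x*z - y
assemble the triple (trace(r) - 2; trace(r a) - x; trace(r b) - y)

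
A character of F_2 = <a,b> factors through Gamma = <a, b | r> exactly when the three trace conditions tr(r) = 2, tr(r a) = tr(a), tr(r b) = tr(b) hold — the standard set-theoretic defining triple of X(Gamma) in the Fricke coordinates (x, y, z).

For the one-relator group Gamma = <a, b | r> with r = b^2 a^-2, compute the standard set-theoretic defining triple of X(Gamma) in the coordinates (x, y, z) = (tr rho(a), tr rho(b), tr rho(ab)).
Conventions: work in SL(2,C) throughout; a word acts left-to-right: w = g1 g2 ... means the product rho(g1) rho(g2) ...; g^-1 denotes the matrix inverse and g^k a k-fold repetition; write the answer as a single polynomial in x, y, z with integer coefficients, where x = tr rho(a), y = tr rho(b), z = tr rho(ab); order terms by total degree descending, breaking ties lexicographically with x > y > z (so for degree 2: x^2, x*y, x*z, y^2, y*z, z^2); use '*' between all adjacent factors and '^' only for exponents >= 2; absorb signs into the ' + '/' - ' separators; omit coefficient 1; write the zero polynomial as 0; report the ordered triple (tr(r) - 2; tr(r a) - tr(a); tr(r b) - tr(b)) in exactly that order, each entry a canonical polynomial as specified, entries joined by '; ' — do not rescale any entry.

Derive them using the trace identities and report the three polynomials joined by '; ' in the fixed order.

x^2*y^2 - x*y*z - x^2 - y^2; x*y^2 - y*z - 2*x; x^2*y^3 - x*y^2*z - 2*x^2*y - y^3 + x*z + 2*y

and tr(b^2) = tr(b)*tr(b) - tr(1) = y^2 - 2
and tr(b^2 a) = tr(b)*tr(a b) - tr(a) = y*z - x
and tr(a^-1 b^2) = tr(b^2)*tr(a) - tr(b^2 a) = x*y^2 - y*z - x
next, tr(b^2 a^-2) = tr(a^-1 b^2)*tr(a) - tr(a^-1 b^2 a) = x^2*y^2 - x*y*z - x^2 - y^2 + 2
tr(b^3) = tr(b)*tr(b^2) - tr(b) = y^3 - 3*y
tr(b^3 a) = tr(b)*tr(a b^2) - tr(a b) = y^2*z - x*y - z
tr(a^-1 b^3) = tr(b^3)*tr(a) - tr(b^3 a) = x*y^3 - y^2*z - 2*x*y + z
and tr(b^2 a^-2 b) = tr(a^-1 b^3)*tr(a) - tr(a^-1 b^3 a) = x^2*y^3 - x*y^2*z - 2*x^2*y - y^3 + x*z + 3*y
assemble the triple (tr(r) - 2; tr(r a) - x; tr(r b) - y)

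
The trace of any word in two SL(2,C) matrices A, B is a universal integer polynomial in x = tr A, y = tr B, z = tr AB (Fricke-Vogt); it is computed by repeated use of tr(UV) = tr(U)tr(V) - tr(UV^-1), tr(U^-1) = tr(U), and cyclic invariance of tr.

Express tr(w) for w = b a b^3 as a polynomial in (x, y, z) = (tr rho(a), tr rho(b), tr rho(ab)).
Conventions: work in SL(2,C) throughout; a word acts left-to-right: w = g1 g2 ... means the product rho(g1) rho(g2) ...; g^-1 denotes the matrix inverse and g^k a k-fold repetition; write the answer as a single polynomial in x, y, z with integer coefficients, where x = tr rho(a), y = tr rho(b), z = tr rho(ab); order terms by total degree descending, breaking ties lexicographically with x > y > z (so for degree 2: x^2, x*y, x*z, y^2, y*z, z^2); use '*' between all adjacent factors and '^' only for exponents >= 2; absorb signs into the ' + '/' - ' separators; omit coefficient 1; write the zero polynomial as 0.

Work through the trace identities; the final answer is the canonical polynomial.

y^3*z - x*y^2 - 2*y*z + x

use: trace(a b^2) = trace(b)*trace(a b) - trace(a)  (reduce the b square) = y*z - x
trace(b a b^2) = trace(b)*trace(a b^2) - trace(a b)  (reduce the b square) = y^2*z - x*y - z
trace(b a b^3) = trace(b)*trace(b a b^2) - trace(b a b)  (reduce the b square) = y^3*z - x*y^2 - 2*y*z + x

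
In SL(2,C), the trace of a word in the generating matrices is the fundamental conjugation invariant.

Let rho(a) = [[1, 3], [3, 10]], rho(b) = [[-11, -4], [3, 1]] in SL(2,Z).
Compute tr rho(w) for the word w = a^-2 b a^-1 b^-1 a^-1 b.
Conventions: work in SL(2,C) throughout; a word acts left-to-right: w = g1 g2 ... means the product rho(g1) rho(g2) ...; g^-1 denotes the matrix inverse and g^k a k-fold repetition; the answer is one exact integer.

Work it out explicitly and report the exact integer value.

rho(a^-1) = [[10, -3], [-3, 1]]
... * rho(a^-1) = [[10, -3], [-3, 1]]  ->  [[109, -33], [-33, 10]]
... * rho(b) = [[-11, -4], [3, 1]]  ->  [[-1298, -469], [393, 142]]
... * rho(a^-1) = [[10, -3], [-3, 1]]  ->  [[-11573, 3425], [3504, -1037]]
... * rho(b^-1) = [[1, 4], [-3, -11]]  ->  [[-21848, -83967], [6615, 25423]]
... * rho(a^-1) = [[10, -3], [-3, 1]]  ->  [[33421, -18423], [-10119, 5578]]
... * rho(b) = [[-11, -4], [3, 1]]  ->  [[-422900, -152107], [128043, 46054]]
tr = -422900 + 46054 = -376846

-376846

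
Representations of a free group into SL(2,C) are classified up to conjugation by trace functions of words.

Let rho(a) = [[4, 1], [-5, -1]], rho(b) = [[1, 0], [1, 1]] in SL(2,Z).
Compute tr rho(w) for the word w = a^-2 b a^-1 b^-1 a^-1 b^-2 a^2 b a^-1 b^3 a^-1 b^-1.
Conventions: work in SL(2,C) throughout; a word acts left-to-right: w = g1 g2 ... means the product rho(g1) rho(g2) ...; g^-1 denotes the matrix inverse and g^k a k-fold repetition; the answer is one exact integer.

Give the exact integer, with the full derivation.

298

rho(a^-1) = [[-1, -1], [5, 4]]
... * rho(a^-1) = [[-1, -1], [5, 4]]  ->  [[-4, -3], [15, 11]]
... * rho(b) = [[1, 0], [1, 1]]  ->  [[-7, -3], [26, 11]]
... * rho(a^-1) = [[-1, -1], [5, 4]]  ->  [[-8, -5], [29, 18]]
... * rho(b^-1) = [[1, 0], [-1, 1]]  ->  [[-3, -5], [11, 18]]
... * rho(a^-1) = [[-1, -1], [5, 4]]  ->  [[-22, -17], [79, 61]]
... * rho(b^-1) = [[1, 0], [-1, 1]]  ->  [[-5, -17], [18, 61]]
... * rho(b^-1) = [[1, 0], [-1, 1]]  ->  [[12, -17], [-43, 61]]
... * rho(a) = [[4, 1], [-5, -1]]  ->  [[133, 29], [-477, -104]]
... * rho(a) = [[4, 1], [-5, -1]]  ->  [[387, 104], [-1388, -373]]
... * rho(b) = [[1, 0], [1, 1]]  ->  [[491, 104], [-1761, -373]]
... * rho(a^-1) = [[-1, -1], [5, 4]]  ->  [[29, -75], [-104, 269]]
... * rho(b) = [[1, 0], [1, 1]]  ->  [[-46, -75], [165, 269]]
... * rho(b) = [[1, 0], [1, 1]]  ->  [[-121, -75], [434, 269]]
... * rho(b) = [[1, 0], [1, 1]]  ->  [[-196, -75], [703, 269]]
... * rho(a^-1) = [[-1, -1], [5, 4]]  ->  [[-179, -104], [642, 373]]
... * rho(b^-1) = [[1, 0], [-1, 1]]  ->  [[-75, -104], [269, 373]]
tr = -75 + 373 = 298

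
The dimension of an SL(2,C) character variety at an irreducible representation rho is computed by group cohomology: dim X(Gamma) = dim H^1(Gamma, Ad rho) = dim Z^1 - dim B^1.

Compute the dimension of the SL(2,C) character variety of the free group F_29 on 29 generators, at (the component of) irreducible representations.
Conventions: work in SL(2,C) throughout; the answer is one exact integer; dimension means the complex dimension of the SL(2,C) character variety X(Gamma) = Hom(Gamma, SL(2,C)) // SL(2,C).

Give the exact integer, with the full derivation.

Here Gamma is free of rank 29 — no relator constrains a cocycle.
So Z^1 = (sl_2)^29 in full: dim Z^1 = 87.
At an irreducible rho the centralizer of the image in sl_2 is 0, so the coboundary map sl_2 -> Z^1 is injective: dim B^1 = 3.
dim X = dim H^1 = dim Z^1 - dim B^1 = 87 - 3 = 84.

84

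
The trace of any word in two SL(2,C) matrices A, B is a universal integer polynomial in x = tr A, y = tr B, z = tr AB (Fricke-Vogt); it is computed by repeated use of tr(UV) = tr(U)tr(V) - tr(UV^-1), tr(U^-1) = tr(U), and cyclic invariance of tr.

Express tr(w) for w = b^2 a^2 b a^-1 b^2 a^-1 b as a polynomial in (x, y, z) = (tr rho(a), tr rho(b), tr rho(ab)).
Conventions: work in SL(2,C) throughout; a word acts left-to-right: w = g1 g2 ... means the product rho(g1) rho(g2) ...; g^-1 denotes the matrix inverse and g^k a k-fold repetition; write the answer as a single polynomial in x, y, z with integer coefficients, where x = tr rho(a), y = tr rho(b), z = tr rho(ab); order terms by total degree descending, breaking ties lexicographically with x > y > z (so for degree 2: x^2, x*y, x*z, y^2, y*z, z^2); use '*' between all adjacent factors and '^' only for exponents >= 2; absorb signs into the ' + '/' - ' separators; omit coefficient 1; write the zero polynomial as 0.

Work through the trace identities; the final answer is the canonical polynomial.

trace(b a b) = trace(b) trace(a b) - trace(a)   [square of b] = y*z - x
next, trace(b^3 a) = trace(b) trace(b a b) - trace(b a)   [square of b] = y^2*z - x*y - z
trace(b^2) = trace(b) trace(b) - trace(1)   [square of b] = y^2 - 2
trace(b^3) = trace(b) trace(b^2) - trace(b)   [square of b] = y^3 - 3*y
next, trace(b^2 a^2 b) = trace(a) trace(b^3 a) - trace(b^3)   [square of a] = x*y^2*z - x^2*y - y^3 - x*z + 3*y
next, trace(b^2 a^2) = trace(a) trace(b^2 a) - trace(b^2)   [square of a] = x*y*z - x^2 - y^2 + 2
trace(b^3 a^2 b) = trace(b) trace(b^2 a^2 b) - trace(b^2 a^2)   [square of b] = x*y^3*z - x^2*y^2 - y^4 - 2*x*y*z + x^2 + 4*y^2 - 2
and trace(b^3 a^2 b^2) = trace(b) trace(b^3 a^2 b) - trace(b^3 a^2)   [square of b] = x*y^4*z - x^2*y^3 - y^5 - 3*x*y^2*z + 2*x^2*y + 5*y^3 + x*z - 5*y
next, trace(b^5 a^2 b) = trace(b) trace(b^3 a^2 b^2) - trace(b^3 a^2 b)   [square of b] = x*y^5*z - x^2*y^4 - y^6 - 4*x*y^3*z + 3*x^2*y^2 + 6*y^4 + 3*x*y*z - x^2 - 9*y^2 + 2
and trace(b a b a) = trace(a b) trace(a b) - trace(1)   [split at a repeated a] = z^2 - 2
trace(a^2 b a b) = trace(a) trace(b a b a) - trace(b a b)   [square of a] = x*z^2 - y*z - x
next, trace(b a^2) = trace(a) trace(b a) - trace(b)   [square of a] = x*z - y
trace(a^2 b a) = trace(a) trace(b a^2) - trace(b a)   [square of a] = x^2*z - x*y - z
next, trace(b a^2 b a b) = trace(b) trace(a^2 b a b) - trace(a^2 b a)   [square of b] = x*y*z^2 - x^2*z - y^2*z + z
next, trace(a^2 b a b^3) = trace(b) trace(b a^2 b a b) - trace(b a^2 b a)   [square of b] = x*y^2*z^2 - x^2*y*z - y^3*z - x*z^2 + 2*y*z + x
trace(a^2 b a b^4) = trace(b) trace(a^2 b a b^3) - trace(a^2 b a b^2)   [square of b] = x*y^3*z^2 - x^2*y^2*z - y^4*z - 2*x*y*z^2 + x^2*z + 3*y^2*z + x*y - z
next, trace(b^5 a^2 b a) = trace(b) trace(a^2 b a b^4) - trace(a^2 b a b^3)   [square of b] = x*y^4*z^2 - x^2*y^3*z - y^5*z - 3*x*y^2*z^2 + 2*x^2*y*z + 4*y^3*z + x*y^2 + x*z^2 - 3*y*z - x
trace(b^3 a^2 b a^-1 b^2) = trace(b^5 a^2 b) trace(a) - trace(b^5 a^2 b a)   [inverse elimination on a] = x^2*y^5*z - x^3*y^4 - x*y^6 - x*y^4*z^2 - 3*x^2*y^3*z + y^5*z + 3*x^3*y^2 + 6*x*y^4 + 3*x*y^2*z^2 + x^2*y*z - 4*y^3*z - x^3 - 10*x*y^2 - x*z^2 + 3*y*z + 3*x
trace(a b a b^2) = trace(b) trace(a b a b) - trace(a b a)   [square of b] = y*z^2 - x*z - y
trace(b^3 a b a) = trace(b) trace(a b a b^2) - trace(a b a b)   [square of b] = y^2*z^2 - x*y*z - y^2 - z^2 + 2
trace(b^3 a b) = trace(b) trace(a b^3) - trace(a b^2)   [square of b] = y^3*z - x*y^2 - 2*y*z + x
trace(a^2 b^3 a b) = trace(a) trace(b^3 a b a) - trace(b^3 a b)   [square of a] = x*y^2*z^2 - x^2*y*z - y^3*z - x*z^2 + 2*y*z + x
and trace(a^2) = trace(a) trace(a) - trace(1)   [square of a] = x^2 - 2
trace(a^3) = trace(a) trace(a^2) - trace(a)   [square of a] = x^3 - 3*x
next, trace(a^3 b^2) = trace(b) trace(a^3 b) - trace(a^3)   [square of b] = x^2*y*z - x^3 - x*y^2 - y*z + 3*x
trace(a^2 b^3 a) = trace(b) trace(a^3 b^2) - trace(a^3 b)   [square of b] = x^2*y^2*z - x^3*y - x*y^3 - x^2*z - y^2*z + 4*x*y + z
trace(b a^2 b^3 a b) = trace(b) trace(a^2 b^3 a b) - trace(a^2 b^3 a)   [square of b] = x*y^3*z^2 - 2*x^2*y^2*z - y^4*z + x^3*y + x*y^3 - x*y*z^2 + x^2*z + 3*y^2*z - 3*x*y - z
next, trace(b^2 a b^3 a^2 b) = trace(b) trace(b a^2 b^3 a b) - trace(b a^2 b^3 a)   [square of b] = x*y^4*z^2 - 2*x^2*y^3*z - y^5*z + x^3*y^2 + x*y^4 - 2*x*y^2*z^2 + 2*x^2*y*z + 4*y^3*z - 3*x*y^2 + x*z^2 - 3*y*z - x
and trace(a b a b a b) = trace(b a) trace(b a b a) - trace(b^-1 a^-1)   [split at a repeated b] = z^3 - 3*z
trace(b a b a b^2 a) = trace(b) trace(a b a b a b) - trace(a b a b a)   [square of b] = y*z^3 - x*z^2 - 2*y*z + x
next, trace(b a^2 b a b a b) = trace(a) trace(b a b a b^2 a) - trace(b a b a b^2)   [square of a] = x*y*z^3 - x^2*z^2 - y^2*z^2 - x*y*z + x^2 + y^2 + z^2 - 2
next, trace(b a^2 b a b a) = trace(a) trace(b a b a b a) - trace(b a b a b)   [square of a] = x*z^3 - y*z^2 - 2*x*z + y
trace(a b^3 a^2 b a b) = trace(b) trace(b a^2 b a b a b) - trace(b a^2 b a b a)   [square of b] = x*y^2*z^3 - x^2*y*z^2 - y^3*z^2 - x*y^2*z - x*z^3 + x^2*y + y^3 + 2*y*z^2 + 2*x*z - 3*y
and trace(a b^3 a^2 b a) = trace(a) trace(b^3 a^2 b a) - trace(b^3 a^2 b)   [square of a] = x^2*y^2*z^2 - x^3*y*z - 2*x*y^3*z + x^2*y^2 - x^2*z^2 + y^4 + 4*x*y*z - 4*y^2 + 2
trace(b^2 a b^3 a^2 b a) = trace(b) trace(a b^3 a^2 b a b) - trace(a b^3 a^2 b a)   [square of b] = x*y^3*z^3 - 2*x^2*y^2*z^2 - y^4*z^2 + x^3*y*z + x*y^3*z - x*y*z^3 + x^2*z^2 + 2*y^2*z^2 - 2*x*y*z + y^2 - 2
next, trace(b^3 a^2 b a^-1 b^2 a) = trace(b^2 a b^3 a^2 b) trace(a) - trace(b^2 a b^3 a^2 b a)   [inverse elimination on a] = x^2*y^4*z^2 - 2*x^3*y^3*z - x*y^5*z - x*y^3*z^3 + x^4*y^2 + x^2*y^4 + y^4*z^2 + x^3*y*z + 3*x*y^3*z + x*y*z^3 - 3*x^2*y^2 - 2*y^2*z^2 - x*y*z - x^2 - y^2 + 2
next, trace(b^2 a^2 b a^-1 b^2 a^-1 b) = trace(b^3 a^2 b a^-1 b^2) trace(a) - trace(b^3 a^2 b a^-1 b^2 a)   [inverse elimination on a] = x^3*y^5*z - x^4*y^4 - x^2*y^6 - 2*x^2*y^4*z^2 - x^3*y^3*z + 2*x*y^5*z + x*y^3*z^3 + 2*x^4*y^2 + 5*x^2*y^4 + 3*x^2*y^2*z^2 - y^4*z^2 - 7*x*y^3*z - x*y*z^3 - x^4 - 7*x^2*y^2 - x^2*z^2 + 2*y^2*z^2 + 4*x*y*z + 4*x^2 + y^2 - 2

x^3*y^5*z - x^4*y^4 - x^2*y^6 - 2*x^2*y^4*z^2 - x^3*y^3*z + 2*x*y^5*z + x*y^3*z^3 + 2*x^4*y^2 + 5*x^2*y^4 + 3*x^2*y^2*z^2 - y^4*z^2 - 7*x*y^3*z - x*y*z^3 - x^4 - 7*x^2*y^2 - x^2*z^2 + 2*y^2*z^2 + 4*x*y*z + 4*x^2 + y^2 - 2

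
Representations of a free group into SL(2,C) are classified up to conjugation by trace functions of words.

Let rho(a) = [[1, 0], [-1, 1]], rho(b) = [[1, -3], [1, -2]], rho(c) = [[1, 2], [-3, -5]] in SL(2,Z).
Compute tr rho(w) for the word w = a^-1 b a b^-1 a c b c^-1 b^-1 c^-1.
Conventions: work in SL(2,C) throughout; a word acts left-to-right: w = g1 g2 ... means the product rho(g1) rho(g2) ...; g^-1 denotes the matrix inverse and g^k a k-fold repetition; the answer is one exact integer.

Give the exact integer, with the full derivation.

49958

rho(a^-1) = [[1, 0], [1, 1]]
... * rho(b) = [[1, -3], [1, -2]]  ->  [[1, -3], [2, -5]]
... * rho(a) = [[1, 0], [-1, 1]]  ->  [[4, -3], [7, -5]]
... * rho(b^-1) = [[-2, 3], [-1, 1]]  ->  [[-5, 9], [-9, 16]]
... * rho(a) = [[1, 0], [-1, 1]]  ->  [[-14, 9], [-25, 16]]
... * rho(c) = [[1, 2], [-3, -5]]  ->  [[-41, -73], [-73, -130]]
... * rho(b) = [[1, -3], [1, -2]]  ->  [[-114, 269], [-203, 479]]
... * rho(c^-1) = [[-5, -2], [3, 1]]  ->  [[1377, 497], [2452, 885]]
... * rho(b^-1) = [[-2, 3], [-1, 1]]  ->  [[-3251, 4628], [-5789, 8241]]
... * rho(c^-1) = [[-5, -2], [3, 1]]  ->  [[30139, 11130], [53668, 19819]]
tr = 30139 + 19819 = 49958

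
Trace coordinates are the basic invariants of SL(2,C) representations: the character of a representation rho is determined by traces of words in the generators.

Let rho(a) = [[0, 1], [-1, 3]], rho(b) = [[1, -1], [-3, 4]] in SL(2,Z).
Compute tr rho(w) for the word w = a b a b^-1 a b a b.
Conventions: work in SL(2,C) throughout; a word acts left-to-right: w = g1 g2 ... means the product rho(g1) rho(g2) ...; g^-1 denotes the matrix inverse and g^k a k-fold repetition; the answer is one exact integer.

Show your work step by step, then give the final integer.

2623

rho(a) = [[0, 1], [-1, 3]]
... * rho(b) = [[1, -1], [-3, 4]]  ->  [[-3, 4], [-10, 13]]
... * rho(a) = [[0, 1], [-1, 3]]  ->  [[-4, 9], [-13, 29]]
... * rho(b^-1) = [[4, 1], [3, 1]]  ->  [[11, 5], [35, 16]]
... * rho(a) = [[0, 1], [-1, 3]]  ->  [[-5, 26], [-16, 83]]
... * rho(b) = [[1, -1], [-3, 4]]  ->  [[-83, 109], [-265, 348]]
... * rho(a) = [[0, 1], [-1, 3]]  ->  [[-109, 244], [-348, 779]]
... * rho(b) = [[1, -1], [-3, 4]]  ->  [[-841, 1085], [-2685, 3464]]
tr = -841 + 3464 = 2623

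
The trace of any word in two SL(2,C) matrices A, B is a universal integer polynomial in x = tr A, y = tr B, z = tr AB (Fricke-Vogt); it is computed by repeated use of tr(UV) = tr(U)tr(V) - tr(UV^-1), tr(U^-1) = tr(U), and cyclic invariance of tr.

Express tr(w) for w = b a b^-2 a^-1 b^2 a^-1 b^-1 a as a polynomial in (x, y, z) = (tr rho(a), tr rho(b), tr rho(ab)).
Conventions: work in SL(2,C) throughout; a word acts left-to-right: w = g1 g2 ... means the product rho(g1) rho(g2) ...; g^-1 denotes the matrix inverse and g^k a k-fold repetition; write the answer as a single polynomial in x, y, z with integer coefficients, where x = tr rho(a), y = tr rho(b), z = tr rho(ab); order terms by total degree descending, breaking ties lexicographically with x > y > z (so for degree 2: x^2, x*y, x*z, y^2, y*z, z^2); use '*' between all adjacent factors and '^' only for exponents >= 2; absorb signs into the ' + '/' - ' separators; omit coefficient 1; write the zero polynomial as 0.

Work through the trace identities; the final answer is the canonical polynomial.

x^2*y^4*z^2 - x^3*y^3*z - 2*x*y^5*z - 2*x*y^3*z^3 + x^2*y^4 + y^6 + 2*y^4*z^2 + y^2*z^4 + x^3*y*z + 7*x*y^3*z + x*y*z^3 - 2*x^2*y^2 - 6*y^4 - 6*y^2*z^2 - 5*x*y*z + x^2 + 9*y^2 + z^2 - 2

trace(b^2 a) = trace(b)*trace(a b) - trace(a)  (reduce the b square) = y*z - x
use: trace(a^2 b) = trace(a)*trace(b a) - trace(b)  (reduce the a square) = x*z - y
trace(a^2) = trace(a)*trace(a) - trace(1)  (reduce the a square) = x^2 - 2
trace(b a^2 b) = trace(b)*trace(a^2 b) - trace(a^2)  (reduce the b square) = x*y*z - x^2 - y^2 + 2
apply: trace(a b^3 a) = trace(b)*trace(b a^2 b) - trace(b a^2)  (reduce the b square) = x*y^2*z - x^2*y - y^3 - x*z + 3*y
trace(a b a b) = trace(b a)*trace(b a) - trace(1)  (split on b) = z^2 - 2
use: trace(b a b a b) = trace(b)*trace(a b a b) - trace(a b a)  (reduce the b square) = y*z^2 - x*z - y
trace(a b^3 a b) = trace(b)*trace(b a b a b) - trace(b a b a)  (reduce the b square) = y^2*z^2 - x*y*z - y^2 - z^2 + 2
apply: trace(b^3 a b^-1 a) = trace(a b^3 a)*trace(b) - trace(a b^3 a b)  (eliminate b^-1) = x*y^3*z - x^2*y^2 - y^4 - y^2*z^2 + 4*y^2 + z^2 - 2
use: trace(b^-1 a^-1 b^3 a) = trace(b^3 a b^-1)*trace(a) - trace(b^3 a b^-1 a)  (eliminate a^-1) = -x*y^3*z + x^2*y^2 + y^4 + y^2*z^2 + x*y*z - x^2 - 4*y^2 - z^2 + 2
trace(b^2) = trace(b)*trace(b) - trace(1)  (reduce the b square) = y^2 - 2
trace(b^3) = trace(b)*trace(b^2) - trace(b)  (reduce the b square) = y^3 - 3*y
trace(b a b^-2 a^-1 b^2) = trace(b^-1 a^-1 b^3 a)*trace(b) - trace(b^-1 a^-1 b^3 a b)  (eliminate b^-1) = -x*y^4*z + x^2*y^3 + y^5 + y^3*z^2 + x*y^2*z - x^2*y - 5*y^3 - y*z^2 + 5*y
trace(b^2 a b) = trace(b)*trace(a b^2) - trace(a b)  (reduce the b square) = y^2*z - x*y - z
trace(b a b^3) = trace(b)*trace(b^2 a b) - trace(b^2 a)  (reduce the b square) = y^3*z - x*y^2 - 2*y*z + x
use: trace(b^2 a^-1 b a b) = trace(b a b^3)*trace(a) - trace(b a b^3 a)  (eliminate a^-1) = x*y^3*z - x^2*y^2 - y^2*z^2 - x*y*z + x^2 + y^2 + z^2 - 2
apply: trace(b^3 a b a b) = trace(b)*trace(b^2 a b a b) - trace(b^2 a b a)  (reduce the b square) = y^3*z^2 - x*y^2*z - y^3 - 2*y*z^2 + x*z + 3*y
use: trace(a b a b a b) = trace(b a b a)*trace(b a) - trace(a b)  (split on b) = z^3 - 3*z
trace(a b a b a) = trace(a)*trace(b a b a) - trace(b a b)  (reduce the a square) = x*z^2 - y*z - x
use: trace(b a b a b a b) = trace(b)*trace(a b a b a b) - trace(a b a b a)  (reduce the b square) = y*z^3 - x*z^2 - 2*y*z + x
trace(b^3 a b a b a) = trace(b)*trace(b a b a b a b) - trace(b a b a b a)  (reduce the b square) = y^2*z^3 - x*y*z^2 - 2*y^2*z - z^3 + x*y + 3*z
apply: trace(b a b a b a^-1 b^2) = trace(b^3 a b a b)*trace(a) - trace(b^3 a b a b a)  (eliminate a^-1) = x*y^3*z^2 - x^2*y^2*z - y^2*z^3 - x*y^3 - x*y*z^2 + x^2*z + 2*y^2*z + z^3 + 2*x*y - 3*z
use: trace(a b a b a b a b) = trace(a b a b a b)*trace(a b) - trace(b a b a)  (split on a) = z^4 - 4*z^2 + 2
trace(a b a b a b a) = trace(a)*trace(b a b a b a) - trace(b a b a b)  (reduce the a square) = x*z^3 - y*z^2 - 2*x*z + y
use: trace(b^2 a b a b a b a) = trace(b)*trace(a b a b a b a b) - trace(a b a b a b a)  (reduce the b square) = y*z^4 - x*z^3 - 3*y*z^2 + 2*x*z + y
use: trace(b a b a b a^-1 b^2 a) = trace(b^2 a b a b a b)*trace(a) - trace(b^2 a b a b a b a)  (eliminate a^-1) = x*y^2*z^3 - x^2*y*z^2 - y*z^4 - 2*x*y^2*z + x^2*y + 3*y*z^2 + x*z - y
trace(a^-1 b^2 a^-1 b a b a b) = trace(b a b a b a^-1 b^2)*trace(a) - trace(b a b a b a^-1 b^2 a)  (eliminate a^-1) = x^2*y^3*z^2 - x^3*y^2*z - 2*x*y^2*z^3 - x^2*y^3 + y*z^4 + x^3*z + 4*x*y^2*z + x*z^3 + x^2*y - 3*y*z^2 - 4*x*z + y
apply: trace(b^-1 a^-1 b^2 a^-1 b a b a) = trace(a^-1 b^2 a^-1 b a b a)*trace(b) - trace(a^-1 b^2 a^-1 b a b a b)  (eliminate b^-1) = -x^2*y^3*z^2 + x^3*y^2*z + x*y^4*z + 2*x*y^2*z^3 - y^3*z^2 - y*z^4 - x^3*z - 5*x*y^2*z - x*z^3 + y^3 + 4*y*z^2 + 4*x*z - 3*y
trace(a b a b^-2 a^-1 b^2 a^-1 b) = trace(b^-1 a^-1 b^2 a^-1 b a b a)*trace(b) - trace(b^-1 a^-1 b^2 a^-1 b a b a b)  (eliminate b^-1) = -x^2*y^4*z^2 + x^3*y^3*z + x*y^5*z + 2*x*y^3*z^3 - y^4*z^2 - y^2*z^4 - x^3*y*z - 6*x*y^3*z - x*y*z^3 + x^2*y^2 + y^4 + 5*y^2*z^2 + 5*x*y*z - x^2 - 4*y^2 - z^2 + 2
apply: trace(b a b^-2 a^-1 b^2 a^-1 b^-1 a) = trace(a b a b^-2 a^-1 b^2 a^-1)*trace(b) - trace(a b a b^-2 a^-1 b^2 a^-1 b)  (eliminate b^-1) = x^2*y^4*z^2 - x^3*y^3*z - 2*x*y^5*z - 2*x*y^3*z^3 + x^2*y^4 + y^6 + 2*y^4*z^2 + y^2*z^4 + x^3*y*z + 7*x*y^3*z + x*y*z^3 - 2*x^2*y^2 - 6*y^4 - 6*y^2*z^2 - 5*x*y*z + x^2 + 9*y^2 + z^2 - 2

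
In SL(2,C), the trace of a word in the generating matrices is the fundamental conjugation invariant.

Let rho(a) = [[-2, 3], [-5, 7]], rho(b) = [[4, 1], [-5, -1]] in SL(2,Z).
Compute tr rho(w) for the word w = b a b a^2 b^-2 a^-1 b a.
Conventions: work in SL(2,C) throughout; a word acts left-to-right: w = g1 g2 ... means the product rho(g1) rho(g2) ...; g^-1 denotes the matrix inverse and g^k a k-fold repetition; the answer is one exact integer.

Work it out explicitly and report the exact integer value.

rho(b) = [[4, 1], [-5, -1]]
... * rho(a) = [[-2, 3], [-5, 7]]  ->  [[-13, 19], [15, -22]]
... * rho(b) = [[4, 1], [-5, -1]]  ->  [[-147, -32], [170, 37]]
... * rho(a) = [[-2, 3], [-5, 7]]  ->  [[454, -665], [-525, 769]]
... * rho(a) = [[-2, 3], [-5, 7]]  ->  [[2417, -3293], [-2795, 3808]]
... * rho(b^-1) = [[-1, -1], [5, 4]]  ->  [[-18882, -15589], [21835, 18027]]
... * rho(b^-1) = [[-1, -1], [5, 4]]  ->  [[-59063, -43474], [68300, 50273]]
... * rho(a^-1) = [[7, -3], [5, -2]]  ->  [[-630811, 264137], [729465, -305446]]
... * rho(b) = [[4, 1], [-5, -1]]  ->  [[-3843929, -894948], [4445090, 1034911]]
... * rho(a) = [[-2, 3], [-5, 7]]  ->  [[12162598, -17796423], [-14064735, 20579647]]
tr = 12162598 + 20579647 = 32742245

32742245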